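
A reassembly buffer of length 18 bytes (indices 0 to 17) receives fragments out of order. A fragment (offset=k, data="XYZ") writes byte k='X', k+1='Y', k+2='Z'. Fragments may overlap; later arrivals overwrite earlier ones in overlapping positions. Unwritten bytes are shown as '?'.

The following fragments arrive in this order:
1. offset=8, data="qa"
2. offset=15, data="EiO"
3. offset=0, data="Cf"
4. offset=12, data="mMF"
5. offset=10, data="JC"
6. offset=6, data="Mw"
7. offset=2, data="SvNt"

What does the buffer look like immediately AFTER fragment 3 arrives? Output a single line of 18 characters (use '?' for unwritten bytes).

Answer: Cf??????qa?????EiO

Derivation:
Fragment 1: offset=8 data="qa" -> buffer=????????qa????????
Fragment 2: offset=15 data="EiO" -> buffer=????????qa?????EiO
Fragment 3: offset=0 data="Cf" -> buffer=Cf??????qa?????EiO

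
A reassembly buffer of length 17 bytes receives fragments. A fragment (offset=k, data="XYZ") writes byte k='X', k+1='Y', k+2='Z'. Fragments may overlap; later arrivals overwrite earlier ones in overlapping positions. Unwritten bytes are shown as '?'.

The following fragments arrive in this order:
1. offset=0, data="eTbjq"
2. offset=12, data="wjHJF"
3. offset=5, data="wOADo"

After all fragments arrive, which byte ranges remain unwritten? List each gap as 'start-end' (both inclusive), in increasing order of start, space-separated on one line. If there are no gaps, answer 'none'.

Answer: 10-11

Derivation:
Fragment 1: offset=0 len=5
Fragment 2: offset=12 len=5
Fragment 3: offset=5 len=5
Gaps: 10-11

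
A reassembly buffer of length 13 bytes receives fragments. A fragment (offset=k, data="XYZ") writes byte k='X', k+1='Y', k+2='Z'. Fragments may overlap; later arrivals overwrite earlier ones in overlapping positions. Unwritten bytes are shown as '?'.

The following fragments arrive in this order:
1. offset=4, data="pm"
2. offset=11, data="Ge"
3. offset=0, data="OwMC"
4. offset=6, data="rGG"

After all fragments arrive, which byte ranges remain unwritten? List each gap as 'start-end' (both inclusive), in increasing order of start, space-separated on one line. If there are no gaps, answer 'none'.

Answer: 9-10

Derivation:
Fragment 1: offset=4 len=2
Fragment 2: offset=11 len=2
Fragment 3: offset=0 len=4
Fragment 4: offset=6 len=3
Gaps: 9-10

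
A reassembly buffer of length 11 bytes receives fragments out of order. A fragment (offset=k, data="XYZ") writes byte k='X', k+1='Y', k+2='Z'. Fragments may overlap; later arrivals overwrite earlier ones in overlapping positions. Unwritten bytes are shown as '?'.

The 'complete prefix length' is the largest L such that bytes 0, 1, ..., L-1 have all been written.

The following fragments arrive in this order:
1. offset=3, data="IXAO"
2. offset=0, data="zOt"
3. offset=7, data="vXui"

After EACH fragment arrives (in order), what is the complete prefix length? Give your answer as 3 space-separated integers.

Answer: 0 7 11

Derivation:
Fragment 1: offset=3 data="IXAO" -> buffer=???IXAO???? -> prefix_len=0
Fragment 2: offset=0 data="zOt" -> buffer=zOtIXAO???? -> prefix_len=7
Fragment 3: offset=7 data="vXui" -> buffer=zOtIXAOvXui -> prefix_len=11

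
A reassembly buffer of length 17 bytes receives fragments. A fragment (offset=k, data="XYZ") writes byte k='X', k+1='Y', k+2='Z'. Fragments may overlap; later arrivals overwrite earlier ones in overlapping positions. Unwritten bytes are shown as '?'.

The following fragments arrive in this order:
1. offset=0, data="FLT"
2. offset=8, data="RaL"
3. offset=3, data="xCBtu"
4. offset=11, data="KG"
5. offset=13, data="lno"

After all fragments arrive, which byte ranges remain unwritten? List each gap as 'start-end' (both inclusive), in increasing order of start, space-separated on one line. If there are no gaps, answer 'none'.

Fragment 1: offset=0 len=3
Fragment 2: offset=8 len=3
Fragment 3: offset=3 len=5
Fragment 4: offset=11 len=2
Fragment 5: offset=13 len=3
Gaps: 16-16

Answer: 16-16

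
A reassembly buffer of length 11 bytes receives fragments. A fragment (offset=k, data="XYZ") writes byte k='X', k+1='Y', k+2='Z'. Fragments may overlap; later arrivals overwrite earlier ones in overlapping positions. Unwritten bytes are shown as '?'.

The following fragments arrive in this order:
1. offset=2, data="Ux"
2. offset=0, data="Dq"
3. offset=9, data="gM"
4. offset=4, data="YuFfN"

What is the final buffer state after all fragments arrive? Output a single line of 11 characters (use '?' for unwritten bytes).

Fragment 1: offset=2 data="Ux" -> buffer=??Ux???????
Fragment 2: offset=0 data="Dq" -> buffer=DqUx???????
Fragment 3: offset=9 data="gM" -> buffer=DqUx?????gM
Fragment 4: offset=4 data="YuFfN" -> buffer=DqUxYuFfNgM

Answer: DqUxYuFfNgM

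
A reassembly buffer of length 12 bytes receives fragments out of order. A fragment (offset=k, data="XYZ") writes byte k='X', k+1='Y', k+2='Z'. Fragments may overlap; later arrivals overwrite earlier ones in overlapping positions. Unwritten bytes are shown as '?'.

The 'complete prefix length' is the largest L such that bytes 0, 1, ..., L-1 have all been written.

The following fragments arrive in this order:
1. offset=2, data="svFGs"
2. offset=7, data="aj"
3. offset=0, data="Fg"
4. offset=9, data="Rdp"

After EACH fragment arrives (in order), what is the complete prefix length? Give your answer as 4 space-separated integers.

Fragment 1: offset=2 data="svFGs" -> buffer=??svFGs????? -> prefix_len=0
Fragment 2: offset=7 data="aj" -> buffer=??svFGsaj??? -> prefix_len=0
Fragment 3: offset=0 data="Fg" -> buffer=FgsvFGsaj??? -> prefix_len=9
Fragment 4: offset=9 data="Rdp" -> buffer=FgsvFGsajRdp -> prefix_len=12

Answer: 0 0 9 12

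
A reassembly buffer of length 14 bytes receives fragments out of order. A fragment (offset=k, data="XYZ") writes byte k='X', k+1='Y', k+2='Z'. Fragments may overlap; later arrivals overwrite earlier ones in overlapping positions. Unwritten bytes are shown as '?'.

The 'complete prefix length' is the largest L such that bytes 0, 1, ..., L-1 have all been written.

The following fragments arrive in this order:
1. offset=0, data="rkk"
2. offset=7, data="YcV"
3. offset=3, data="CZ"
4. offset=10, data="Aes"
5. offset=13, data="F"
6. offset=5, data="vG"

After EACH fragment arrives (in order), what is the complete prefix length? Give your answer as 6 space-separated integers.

Fragment 1: offset=0 data="rkk" -> buffer=rkk??????????? -> prefix_len=3
Fragment 2: offset=7 data="YcV" -> buffer=rkk????YcV???? -> prefix_len=3
Fragment 3: offset=3 data="CZ" -> buffer=rkkCZ??YcV???? -> prefix_len=5
Fragment 4: offset=10 data="Aes" -> buffer=rkkCZ??YcVAes? -> prefix_len=5
Fragment 5: offset=13 data="F" -> buffer=rkkCZ??YcVAesF -> prefix_len=5
Fragment 6: offset=5 data="vG" -> buffer=rkkCZvGYcVAesF -> prefix_len=14

Answer: 3 3 5 5 5 14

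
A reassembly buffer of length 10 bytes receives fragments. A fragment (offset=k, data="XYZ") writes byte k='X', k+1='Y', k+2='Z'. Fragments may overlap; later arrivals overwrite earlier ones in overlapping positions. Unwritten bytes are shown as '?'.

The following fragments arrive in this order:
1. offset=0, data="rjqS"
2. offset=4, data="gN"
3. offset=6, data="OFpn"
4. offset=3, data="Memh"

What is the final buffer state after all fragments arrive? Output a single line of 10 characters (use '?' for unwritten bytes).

Answer: rjqMemhFpn

Derivation:
Fragment 1: offset=0 data="rjqS" -> buffer=rjqS??????
Fragment 2: offset=4 data="gN" -> buffer=rjqSgN????
Fragment 3: offset=6 data="OFpn" -> buffer=rjqSgNOFpn
Fragment 4: offset=3 data="Memh" -> buffer=rjqMemhFpn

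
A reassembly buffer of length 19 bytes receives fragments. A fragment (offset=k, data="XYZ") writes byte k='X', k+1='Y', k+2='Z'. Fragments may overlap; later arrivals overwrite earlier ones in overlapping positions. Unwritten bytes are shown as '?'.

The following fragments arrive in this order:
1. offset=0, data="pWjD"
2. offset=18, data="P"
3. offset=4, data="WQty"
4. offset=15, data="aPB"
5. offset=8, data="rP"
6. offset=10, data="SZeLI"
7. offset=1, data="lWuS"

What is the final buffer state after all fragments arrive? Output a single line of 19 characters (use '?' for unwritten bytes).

Fragment 1: offset=0 data="pWjD" -> buffer=pWjD???????????????
Fragment 2: offset=18 data="P" -> buffer=pWjD??????????????P
Fragment 3: offset=4 data="WQty" -> buffer=pWjDWQty??????????P
Fragment 4: offset=15 data="aPB" -> buffer=pWjDWQty???????aPBP
Fragment 5: offset=8 data="rP" -> buffer=pWjDWQtyrP?????aPBP
Fragment 6: offset=10 data="SZeLI" -> buffer=pWjDWQtyrPSZeLIaPBP
Fragment 7: offset=1 data="lWuS" -> buffer=plWuSQtyrPSZeLIaPBP

Answer: plWuSQtyrPSZeLIaPBP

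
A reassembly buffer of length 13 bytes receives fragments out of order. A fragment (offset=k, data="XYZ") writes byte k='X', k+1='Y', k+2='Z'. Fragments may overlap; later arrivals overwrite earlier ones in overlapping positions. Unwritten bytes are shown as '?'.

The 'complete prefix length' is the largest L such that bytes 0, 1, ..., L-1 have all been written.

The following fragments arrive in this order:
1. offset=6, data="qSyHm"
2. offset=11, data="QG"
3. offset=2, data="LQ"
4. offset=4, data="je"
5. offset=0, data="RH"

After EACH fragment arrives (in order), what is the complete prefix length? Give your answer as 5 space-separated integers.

Fragment 1: offset=6 data="qSyHm" -> buffer=??????qSyHm?? -> prefix_len=0
Fragment 2: offset=11 data="QG" -> buffer=??????qSyHmQG -> prefix_len=0
Fragment 3: offset=2 data="LQ" -> buffer=??LQ??qSyHmQG -> prefix_len=0
Fragment 4: offset=4 data="je" -> buffer=??LQjeqSyHmQG -> prefix_len=0
Fragment 5: offset=0 data="RH" -> buffer=RHLQjeqSyHmQG -> prefix_len=13

Answer: 0 0 0 0 13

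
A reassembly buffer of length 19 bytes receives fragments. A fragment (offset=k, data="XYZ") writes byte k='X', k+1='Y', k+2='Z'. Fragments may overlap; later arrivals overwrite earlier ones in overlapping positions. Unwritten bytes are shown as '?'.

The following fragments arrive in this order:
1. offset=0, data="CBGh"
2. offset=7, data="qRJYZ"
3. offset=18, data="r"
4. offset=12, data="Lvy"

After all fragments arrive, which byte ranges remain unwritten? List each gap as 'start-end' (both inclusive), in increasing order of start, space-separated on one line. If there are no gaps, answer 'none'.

Answer: 4-6 15-17

Derivation:
Fragment 1: offset=0 len=4
Fragment 2: offset=7 len=5
Fragment 3: offset=18 len=1
Fragment 4: offset=12 len=3
Gaps: 4-6 15-17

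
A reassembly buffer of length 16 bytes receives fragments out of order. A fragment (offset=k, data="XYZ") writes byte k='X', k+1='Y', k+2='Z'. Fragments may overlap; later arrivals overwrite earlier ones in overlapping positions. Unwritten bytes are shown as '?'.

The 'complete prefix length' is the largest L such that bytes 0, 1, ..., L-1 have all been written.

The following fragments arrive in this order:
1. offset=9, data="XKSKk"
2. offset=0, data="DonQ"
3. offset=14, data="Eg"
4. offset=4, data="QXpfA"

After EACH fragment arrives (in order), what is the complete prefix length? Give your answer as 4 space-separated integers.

Fragment 1: offset=9 data="XKSKk" -> buffer=?????????XKSKk?? -> prefix_len=0
Fragment 2: offset=0 data="DonQ" -> buffer=DonQ?????XKSKk?? -> prefix_len=4
Fragment 3: offset=14 data="Eg" -> buffer=DonQ?????XKSKkEg -> prefix_len=4
Fragment 4: offset=4 data="QXpfA" -> buffer=DonQQXpfAXKSKkEg -> prefix_len=16

Answer: 0 4 4 16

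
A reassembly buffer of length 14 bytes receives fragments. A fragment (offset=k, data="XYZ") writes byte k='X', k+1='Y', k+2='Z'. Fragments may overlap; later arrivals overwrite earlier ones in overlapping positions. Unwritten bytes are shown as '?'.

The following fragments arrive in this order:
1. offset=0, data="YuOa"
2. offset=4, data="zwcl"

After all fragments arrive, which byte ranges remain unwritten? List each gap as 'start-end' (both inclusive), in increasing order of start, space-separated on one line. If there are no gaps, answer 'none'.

Answer: 8-13

Derivation:
Fragment 1: offset=0 len=4
Fragment 2: offset=4 len=4
Gaps: 8-13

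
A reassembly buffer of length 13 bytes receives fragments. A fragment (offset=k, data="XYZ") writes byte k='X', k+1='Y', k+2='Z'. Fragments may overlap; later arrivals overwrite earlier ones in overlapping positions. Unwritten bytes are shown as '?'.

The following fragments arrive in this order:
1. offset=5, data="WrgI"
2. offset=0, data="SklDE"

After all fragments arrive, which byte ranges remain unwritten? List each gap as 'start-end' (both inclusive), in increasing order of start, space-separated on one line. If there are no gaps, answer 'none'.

Fragment 1: offset=5 len=4
Fragment 2: offset=0 len=5
Gaps: 9-12

Answer: 9-12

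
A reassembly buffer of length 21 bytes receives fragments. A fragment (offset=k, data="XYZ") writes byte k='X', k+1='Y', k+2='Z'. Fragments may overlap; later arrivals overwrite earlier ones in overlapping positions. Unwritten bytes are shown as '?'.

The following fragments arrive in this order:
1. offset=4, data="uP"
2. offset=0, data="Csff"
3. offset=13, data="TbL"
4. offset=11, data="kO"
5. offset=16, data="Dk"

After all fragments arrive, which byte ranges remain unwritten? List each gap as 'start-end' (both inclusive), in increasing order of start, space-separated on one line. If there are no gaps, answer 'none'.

Fragment 1: offset=4 len=2
Fragment 2: offset=0 len=4
Fragment 3: offset=13 len=3
Fragment 4: offset=11 len=2
Fragment 5: offset=16 len=2
Gaps: 6-10 18-20

Answer: 6-10 18-20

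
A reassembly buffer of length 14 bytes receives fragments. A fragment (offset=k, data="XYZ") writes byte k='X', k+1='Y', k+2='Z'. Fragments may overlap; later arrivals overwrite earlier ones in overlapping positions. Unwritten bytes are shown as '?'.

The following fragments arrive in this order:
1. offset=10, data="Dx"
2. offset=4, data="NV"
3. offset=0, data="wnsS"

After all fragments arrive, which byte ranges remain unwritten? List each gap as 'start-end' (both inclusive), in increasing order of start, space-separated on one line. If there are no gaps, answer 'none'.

Answer: 6-9 12-13

Derivation:
Fragment 1: offset=10 len=2
Fragment 2: offset=4 len=2
Fragment 3: offset=0 len=4
Gaps: 6-9 12-13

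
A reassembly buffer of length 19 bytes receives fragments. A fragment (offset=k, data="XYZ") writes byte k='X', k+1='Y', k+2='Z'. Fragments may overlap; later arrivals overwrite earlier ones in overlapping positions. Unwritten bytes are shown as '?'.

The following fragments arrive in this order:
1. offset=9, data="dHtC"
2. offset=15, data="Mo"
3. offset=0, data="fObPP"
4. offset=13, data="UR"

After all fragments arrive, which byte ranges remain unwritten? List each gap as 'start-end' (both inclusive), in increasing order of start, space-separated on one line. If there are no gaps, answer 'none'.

Fragment 1: offset=9 len=4
Fragment 2: offset=15 len=2
Fragment 3: offset=0 len=5
Fragment 4: offset=13 len=2
Gaps: 5-8 17-18

Answer: 5-8 17-18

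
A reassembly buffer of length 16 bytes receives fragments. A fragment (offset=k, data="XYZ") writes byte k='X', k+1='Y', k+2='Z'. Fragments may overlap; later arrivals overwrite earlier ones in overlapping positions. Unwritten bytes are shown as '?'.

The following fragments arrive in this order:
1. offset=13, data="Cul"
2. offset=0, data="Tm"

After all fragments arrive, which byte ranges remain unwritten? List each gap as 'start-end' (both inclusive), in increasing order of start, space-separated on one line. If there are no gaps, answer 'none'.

Fragment 1: offset=13 len=3
Fragment 2: offset=0 len=2
Gaps: 2-12

Answer: 2-12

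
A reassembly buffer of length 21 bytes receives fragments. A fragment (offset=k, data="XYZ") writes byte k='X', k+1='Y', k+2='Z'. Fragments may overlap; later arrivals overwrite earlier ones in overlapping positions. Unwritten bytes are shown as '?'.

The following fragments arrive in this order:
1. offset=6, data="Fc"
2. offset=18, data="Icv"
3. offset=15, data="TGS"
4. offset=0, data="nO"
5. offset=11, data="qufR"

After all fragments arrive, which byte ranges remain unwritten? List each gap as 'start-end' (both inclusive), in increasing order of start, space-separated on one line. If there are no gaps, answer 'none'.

Fragment 1: offset=6 len=2
Fragment 2: offset=18 len=3
Fragment 3: offset=15 len=3
Fragment 4: offset=0 len=2
Fragment 5: offset=11 len=4
Gaps: 2-5 8-10

Answer: 2-5 8-10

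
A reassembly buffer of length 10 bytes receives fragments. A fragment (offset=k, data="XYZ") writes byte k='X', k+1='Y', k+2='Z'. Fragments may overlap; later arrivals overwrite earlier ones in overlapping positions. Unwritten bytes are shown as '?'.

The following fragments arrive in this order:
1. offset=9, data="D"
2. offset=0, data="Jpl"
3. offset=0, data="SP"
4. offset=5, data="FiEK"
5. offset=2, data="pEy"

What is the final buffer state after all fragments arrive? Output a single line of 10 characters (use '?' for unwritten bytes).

Answer: SPpEyFiEKD

Derivation:
Fragment 1: offset=9 data="D" -> buffer=?????????D
Fragment 2: offset=0 data="Jpl" -> buffer=Jpl??????D
Fragment 3: offset=0 data="SP" -> buffer=SPl??????D
Fragment 4: offset=5 data="FiEK" -> buffer=SPl??FiEKD
Fragment 5: offset=2 data="pEy" -> buffer=SPpEyFiEKD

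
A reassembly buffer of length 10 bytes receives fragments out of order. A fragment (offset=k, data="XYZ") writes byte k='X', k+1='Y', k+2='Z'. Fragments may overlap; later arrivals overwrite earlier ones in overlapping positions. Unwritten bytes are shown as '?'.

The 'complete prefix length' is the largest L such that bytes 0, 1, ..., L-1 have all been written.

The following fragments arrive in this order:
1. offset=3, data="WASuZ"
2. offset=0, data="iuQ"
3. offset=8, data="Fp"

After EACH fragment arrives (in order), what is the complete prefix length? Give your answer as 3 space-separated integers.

Fragment 1: offset=3 data="WASuZ" -> buffer=???WASuZ?? -> prefix_len=0
Fragment 2: offset=0 data="iuQ" -> buffer=iuQWASuZ?? -> prefix_len=8
Fragment 3: offset=8 data="Fp" -> buffer=iuQWASuZFp -> prefix_len=10

Answer: 0 8 10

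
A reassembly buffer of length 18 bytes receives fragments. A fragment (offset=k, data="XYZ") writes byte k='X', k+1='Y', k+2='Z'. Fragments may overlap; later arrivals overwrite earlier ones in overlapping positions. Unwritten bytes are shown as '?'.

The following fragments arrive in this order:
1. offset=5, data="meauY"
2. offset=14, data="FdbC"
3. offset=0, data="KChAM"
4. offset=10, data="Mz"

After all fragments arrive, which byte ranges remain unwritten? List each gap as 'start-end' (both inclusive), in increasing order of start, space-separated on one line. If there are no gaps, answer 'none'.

Fragment 1: offset=5 len=5
Fragment 2: offset=14 len=4
Fragment 3: offset=0 len=5
Fragment 4: offset=10 len=2
Gaps: 12-13

Answer: 12-13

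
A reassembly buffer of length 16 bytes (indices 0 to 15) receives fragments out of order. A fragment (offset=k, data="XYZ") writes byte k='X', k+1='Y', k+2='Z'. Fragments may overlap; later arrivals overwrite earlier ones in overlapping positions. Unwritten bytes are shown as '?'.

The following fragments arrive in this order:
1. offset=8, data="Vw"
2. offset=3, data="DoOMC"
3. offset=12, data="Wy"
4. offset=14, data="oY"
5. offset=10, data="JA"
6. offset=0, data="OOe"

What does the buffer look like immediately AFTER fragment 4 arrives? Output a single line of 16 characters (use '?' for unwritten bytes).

Answer: ???DoOMCVw??WyoY

Derivation:
Fragment 1: offset=8 data="Vw" -> buffer=????????Vw??????
Fragment 2: offset=3 data="DoOMC" -> buffer=???DoOMCVw??????
Fragment 3: offset=12 data="Wy" -> buffer=???DoOMCVw??Wy??
Fragment 4: offset=14 data="oY" -> buffer=???DoOMCVw??WyoY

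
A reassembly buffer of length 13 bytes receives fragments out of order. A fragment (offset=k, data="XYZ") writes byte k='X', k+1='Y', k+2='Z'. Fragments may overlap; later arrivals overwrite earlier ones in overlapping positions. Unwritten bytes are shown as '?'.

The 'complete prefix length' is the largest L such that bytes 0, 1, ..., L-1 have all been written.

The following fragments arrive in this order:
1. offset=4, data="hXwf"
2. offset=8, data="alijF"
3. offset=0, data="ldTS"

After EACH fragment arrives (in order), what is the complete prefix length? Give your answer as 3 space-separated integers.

Answer: 0 0 13

Derivation:
Fragment 1: offset=4 data="hXwf" -> buffer=????hXwf????? -> prefix_len=0
Fragment 2: offset=8 data="alijF" -> buffer=????hXwfalijF -> prefix_len=0
Fragment 3: offset=0 data="ldTS" -> buffer=ldTShXwfalijF -> prefix_len=13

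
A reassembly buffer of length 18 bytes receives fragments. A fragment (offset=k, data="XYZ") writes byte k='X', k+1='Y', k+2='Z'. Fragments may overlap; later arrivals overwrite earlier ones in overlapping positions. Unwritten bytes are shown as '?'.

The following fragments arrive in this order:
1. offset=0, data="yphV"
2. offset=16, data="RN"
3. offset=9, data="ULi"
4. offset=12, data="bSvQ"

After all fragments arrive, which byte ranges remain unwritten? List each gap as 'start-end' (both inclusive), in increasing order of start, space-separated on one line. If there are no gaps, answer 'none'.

Fragment 1: offset=0 len=4
Fragment 2: offset=16 len=2
Fragment 3: offset=9 len=3
Fragment 4: offset=12 len=4
Gaps: 4-8

Answer: 4-8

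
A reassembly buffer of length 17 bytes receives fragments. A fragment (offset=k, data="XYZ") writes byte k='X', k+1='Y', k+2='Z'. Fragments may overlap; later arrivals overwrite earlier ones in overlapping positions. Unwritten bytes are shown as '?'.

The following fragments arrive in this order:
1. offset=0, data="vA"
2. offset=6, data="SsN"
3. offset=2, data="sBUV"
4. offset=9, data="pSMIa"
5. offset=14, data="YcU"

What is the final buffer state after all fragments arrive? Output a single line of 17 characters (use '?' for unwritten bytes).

Fragment 1: offset=0 data="vA" -> buffer=vA???????????????
Fragment 2: offset=6 data="SsN" -> buffer=vA????SsN????????
Fragment 3: offset=2 data="sBUV" -> buffer=vAsBUVSsN????????
Fragment 4: offset=9 data="pSMIa" -> buffer=vAsBUVSsNpSMIa???
Fragment 5: offset=14 data="YcU" -> buffer=vAsBUVSsNpSMIaYcU

Answer: vAsBUVSsNpSMIaYcU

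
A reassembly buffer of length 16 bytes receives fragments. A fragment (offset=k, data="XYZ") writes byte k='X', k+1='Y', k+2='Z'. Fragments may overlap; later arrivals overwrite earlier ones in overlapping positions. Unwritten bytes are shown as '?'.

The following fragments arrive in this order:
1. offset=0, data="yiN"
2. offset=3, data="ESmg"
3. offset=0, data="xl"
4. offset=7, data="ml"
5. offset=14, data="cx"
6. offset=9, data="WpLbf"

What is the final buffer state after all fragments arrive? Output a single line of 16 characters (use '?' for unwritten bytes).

Answer: xlNESmgmlWpLbfcx

Derivation:
Fragment 1: offset=0 data="yiN" -> buffer=yiN?????????????
Fragment 2: offset=3 data="ESmg" -> buffer=yiNESmg?????????
Fragment 3: offset=0 data="xl" -> buffer=xlNESmg?????????
Fragment 4: offset=7 data="ml" -> buffer=xlNESmgml???????
Fragment 5: offset=14 data="cx" -> buffer=xlNESmgml?????cx
Fragment 6: offset=9 data="WpLbf" -> buffer=xlNESmgmlWpLbfcx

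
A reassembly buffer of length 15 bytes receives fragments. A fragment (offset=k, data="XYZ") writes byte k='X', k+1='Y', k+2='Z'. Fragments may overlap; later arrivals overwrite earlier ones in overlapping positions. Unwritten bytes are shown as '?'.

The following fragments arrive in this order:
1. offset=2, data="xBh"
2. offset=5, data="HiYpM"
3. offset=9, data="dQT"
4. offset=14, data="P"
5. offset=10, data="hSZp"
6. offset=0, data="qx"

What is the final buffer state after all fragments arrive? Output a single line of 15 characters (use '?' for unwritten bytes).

Answer: qxxBhHiYpdhSZpP

Derivation:
Fragment 1: offset=2 data="xBh" -> buffer=??xBh??????????
Fragment 2: offset=5 data="HiYpM" -> buffer=??xBhHiYpM?????
Fragment 3: offset=9 data="dQT" -> buffer=??xBhHiYpdQT???
Fragment 4: offset=14 data="P" -> buffer=??xBhHiYpdQT??P
Fragment 5: offset=10 data="hSZp" -> buffer=??xBhHiYpdhSZpP
Fragment 6: offset=0 data="qx" -> buffer=qxxBhHiYpdhSZpP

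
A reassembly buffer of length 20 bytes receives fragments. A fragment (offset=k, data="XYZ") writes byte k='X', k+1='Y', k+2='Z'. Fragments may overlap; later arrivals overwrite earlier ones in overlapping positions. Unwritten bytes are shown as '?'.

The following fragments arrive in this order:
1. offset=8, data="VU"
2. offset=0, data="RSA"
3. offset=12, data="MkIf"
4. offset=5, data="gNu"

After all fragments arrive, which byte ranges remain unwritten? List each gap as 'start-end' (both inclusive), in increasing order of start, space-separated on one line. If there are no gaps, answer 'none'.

Answer: 3-4 10-11 16-19

Derivation:
Fragment 1: offset=8 len=2
Fragment 2: offset=0 len=3
Fragment 3: offset=12 len=4
Fragment 4: offset=5 len=3
Gaps: 3-4 10-11 16-19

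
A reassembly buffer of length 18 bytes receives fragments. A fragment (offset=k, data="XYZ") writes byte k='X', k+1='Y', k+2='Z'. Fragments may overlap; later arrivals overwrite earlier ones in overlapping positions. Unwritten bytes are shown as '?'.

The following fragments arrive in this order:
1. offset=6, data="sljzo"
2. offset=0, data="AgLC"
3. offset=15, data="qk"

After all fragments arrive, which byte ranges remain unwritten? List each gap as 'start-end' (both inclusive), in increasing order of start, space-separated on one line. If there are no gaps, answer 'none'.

Answer: 4-5 11-14 17-17

Derivation:
Fragment 1: offset=6 len=5
Fragment 2: offset=0 len=4
Fragment 3: offset=15 len=2
Gaps: 4-5 11-14 17-17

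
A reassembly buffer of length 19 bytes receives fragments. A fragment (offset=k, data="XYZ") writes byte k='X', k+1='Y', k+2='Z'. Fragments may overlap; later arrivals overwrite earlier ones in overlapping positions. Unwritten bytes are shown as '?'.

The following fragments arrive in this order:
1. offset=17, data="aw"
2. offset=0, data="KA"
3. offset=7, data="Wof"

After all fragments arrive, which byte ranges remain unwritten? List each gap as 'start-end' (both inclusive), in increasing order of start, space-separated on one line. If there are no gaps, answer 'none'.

Answer: 2-6 10-16

Derivation:
Fragment 1: offset=17 len=2
Fragment 2: offset=0 len=2
Fragment 3: offset=7 len=3
Gaps: 2-6 10-16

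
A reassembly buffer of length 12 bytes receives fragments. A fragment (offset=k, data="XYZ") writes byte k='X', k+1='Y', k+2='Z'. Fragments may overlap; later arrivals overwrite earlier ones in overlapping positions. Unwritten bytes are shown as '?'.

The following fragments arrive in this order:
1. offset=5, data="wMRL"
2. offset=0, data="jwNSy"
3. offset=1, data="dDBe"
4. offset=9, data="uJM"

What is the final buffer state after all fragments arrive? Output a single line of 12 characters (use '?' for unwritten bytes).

Answer: jdDBewMRLuJM

Derivation:
Fragment 1: offset=5 data="wMRL" -> buffer=?????wMRL???
Fragment 2: offset=0 data="jwNSy" -> buffer=jwNSywMRL???
Fragment 3: offset=1 data="dDBe" -> buffer=jdDBewMRL???
Fragment 4: offset=9 data="uJM" -> buffer=jdDBewMRLuJM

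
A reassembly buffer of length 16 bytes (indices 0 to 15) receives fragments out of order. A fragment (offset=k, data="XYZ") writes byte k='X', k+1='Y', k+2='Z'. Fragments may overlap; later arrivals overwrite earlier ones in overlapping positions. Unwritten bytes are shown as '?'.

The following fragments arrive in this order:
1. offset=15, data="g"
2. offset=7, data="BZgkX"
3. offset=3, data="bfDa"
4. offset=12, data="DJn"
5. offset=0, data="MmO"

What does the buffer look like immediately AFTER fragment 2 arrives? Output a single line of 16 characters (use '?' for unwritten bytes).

Fragment 1: offset=15 data="g" -> buffer=???????????????g
Fragment 2: offset=7 data="BZgkX" -> buffer=???????BZgkX???g

Answer: ???????BZgkX???g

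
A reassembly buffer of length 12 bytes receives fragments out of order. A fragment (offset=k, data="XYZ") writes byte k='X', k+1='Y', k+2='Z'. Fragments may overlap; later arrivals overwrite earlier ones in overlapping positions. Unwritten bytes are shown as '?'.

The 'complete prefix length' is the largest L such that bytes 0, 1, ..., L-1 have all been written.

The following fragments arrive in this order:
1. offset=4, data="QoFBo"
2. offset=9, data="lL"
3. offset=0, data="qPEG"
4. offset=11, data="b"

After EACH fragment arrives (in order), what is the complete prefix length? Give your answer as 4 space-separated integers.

Answer: 0 0 11 12

Derivation:
Fragment 1: offset=4 data="QoFBo" -> buffer=????QoFBo??? -> prefix_len=0
Fragment 2: offset=9 data="lL" -> buffer=????QoFBolL? -> prefix_len=0
Fragment 3: offset=0 data="qPEG" -> buffer=qPEGQoFBolL? -> prefix_len=11
Fragment 4: offset=11 data="b" -> buffer=qPEGQoFBolLb -> prefix_len=12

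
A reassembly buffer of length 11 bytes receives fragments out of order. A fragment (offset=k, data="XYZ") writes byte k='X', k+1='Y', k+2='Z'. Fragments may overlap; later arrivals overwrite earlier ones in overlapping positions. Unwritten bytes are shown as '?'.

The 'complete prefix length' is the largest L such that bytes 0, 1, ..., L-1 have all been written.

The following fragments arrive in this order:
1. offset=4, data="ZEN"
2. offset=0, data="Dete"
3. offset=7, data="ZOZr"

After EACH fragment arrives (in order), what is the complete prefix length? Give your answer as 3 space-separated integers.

Fragment 1: offset=4 data="ZEN" -> buffer=????ZEN???? -> prefix_len=0
Fragment 2: offset=0 data="Dete" -> buffer=DeteZEN???? -> prefix_len=7
Fragment 3: offset=7 data="ZOZr" -> buffer=DeteZENZOZr -> prefix_len=11

Answer: 0 7 11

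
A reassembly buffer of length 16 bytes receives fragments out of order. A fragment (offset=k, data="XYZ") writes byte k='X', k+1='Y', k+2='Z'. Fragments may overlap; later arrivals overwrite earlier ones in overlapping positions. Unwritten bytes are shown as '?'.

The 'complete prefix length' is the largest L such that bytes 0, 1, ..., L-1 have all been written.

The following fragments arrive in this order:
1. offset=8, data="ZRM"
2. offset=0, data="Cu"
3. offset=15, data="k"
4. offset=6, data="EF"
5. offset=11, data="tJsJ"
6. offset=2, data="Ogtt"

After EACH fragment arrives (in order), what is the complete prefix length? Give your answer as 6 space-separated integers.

Fragment 1: offset=8 data="ZRM" -> buffer=????????ZRM????? -> prefix_len=0
Fragment 2: offset=0 data="Cu" -> buffer=Cu??????ZRM????? -> prefix_len=2
Fragment 3: offset=15 data="k" -> buffer=Cu??????ZRM????k -> prefix_len=2
Fragment 4: offset=6 data="EF" -> buffer=Cu????EFZRM????k -> prefix_len=2
Fragment 5: offset=11 data="tJsJ" -> buffer=Cu????EFZRMtJsJk -> prefix_len=2
Fragment 6: offset=2 data="Ogtt" -> buffer=CuOgttEFZRMtJsJk -> prefix_len=16

Answer: 0 2 2 2 2 16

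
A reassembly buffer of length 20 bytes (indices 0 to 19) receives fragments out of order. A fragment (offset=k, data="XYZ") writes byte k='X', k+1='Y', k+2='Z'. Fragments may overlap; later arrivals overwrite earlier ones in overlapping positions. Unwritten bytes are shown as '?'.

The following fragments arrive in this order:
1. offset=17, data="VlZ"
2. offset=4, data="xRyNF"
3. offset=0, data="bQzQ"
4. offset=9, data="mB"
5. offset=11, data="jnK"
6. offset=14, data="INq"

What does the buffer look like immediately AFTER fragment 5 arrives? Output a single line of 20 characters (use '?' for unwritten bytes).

Answer: bQzQxRyNFmBjnK???VlZ

Derivation:
Fragment 1: offset=17 data="VlZ" -> buffer=?????????????????VlZ
Fragment 2: offset=4 data="xRyNF" -> buffer=????xRyNF????????VlZ
Fragment 3: offset=0 data="bQzQ" -> buffer=bQzQxRyNF????????VlZ
Fragment 4: offset=9 data="mB" -> buffer=bQzQxRyNFmB??????VlZ
Fragment 5: offset=11 data="jnK" -> buffer=bQzQxRyNFmBjnK???VlZ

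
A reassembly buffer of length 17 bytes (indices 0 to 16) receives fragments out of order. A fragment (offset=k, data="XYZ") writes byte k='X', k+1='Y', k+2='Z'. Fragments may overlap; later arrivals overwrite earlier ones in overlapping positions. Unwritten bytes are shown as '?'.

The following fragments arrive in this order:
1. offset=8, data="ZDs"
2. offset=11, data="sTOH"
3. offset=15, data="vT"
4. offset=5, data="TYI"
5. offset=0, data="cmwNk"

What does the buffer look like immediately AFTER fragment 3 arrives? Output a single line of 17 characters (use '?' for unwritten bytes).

Fragment 1: offset=8 data="ZDs" -> buffer=????????ZDs??????
Fragment 2: offset=11 data="sTOH" -> buffer=????????ZDssTOH??
Fragment 3: offset=15 data="vT" -> buffer=????????ZDssTOHvT

Answer: ????????ZDssTOHvT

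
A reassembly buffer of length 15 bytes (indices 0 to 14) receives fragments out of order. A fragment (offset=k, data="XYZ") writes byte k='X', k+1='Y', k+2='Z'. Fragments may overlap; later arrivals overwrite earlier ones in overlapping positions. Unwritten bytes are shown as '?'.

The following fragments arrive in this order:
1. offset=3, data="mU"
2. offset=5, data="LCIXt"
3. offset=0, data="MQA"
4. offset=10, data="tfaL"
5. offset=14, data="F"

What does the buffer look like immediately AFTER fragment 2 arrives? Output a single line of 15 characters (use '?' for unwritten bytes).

Fragment 1: offset=3 data="mU" -> buffer=???mU??????????
Fragment 2: offset=5 data="LCIXt" -> buffer=???mULCIXt?????

Answer: ???mULCIXt?????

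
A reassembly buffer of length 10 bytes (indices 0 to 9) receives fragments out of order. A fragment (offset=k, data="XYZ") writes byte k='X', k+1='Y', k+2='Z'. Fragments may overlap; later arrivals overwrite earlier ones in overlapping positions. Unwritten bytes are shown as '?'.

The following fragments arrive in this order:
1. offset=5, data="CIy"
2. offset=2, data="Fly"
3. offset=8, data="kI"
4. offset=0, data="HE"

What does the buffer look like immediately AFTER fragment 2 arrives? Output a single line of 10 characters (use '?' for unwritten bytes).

Answer: ??FlyCIy??

Derivation:
Fragment 1: offset=5 data="CIy" -> buffer=?????CIy??
Fragment 2: offset=2 data="Fly" -> buffer=??FlyCIy??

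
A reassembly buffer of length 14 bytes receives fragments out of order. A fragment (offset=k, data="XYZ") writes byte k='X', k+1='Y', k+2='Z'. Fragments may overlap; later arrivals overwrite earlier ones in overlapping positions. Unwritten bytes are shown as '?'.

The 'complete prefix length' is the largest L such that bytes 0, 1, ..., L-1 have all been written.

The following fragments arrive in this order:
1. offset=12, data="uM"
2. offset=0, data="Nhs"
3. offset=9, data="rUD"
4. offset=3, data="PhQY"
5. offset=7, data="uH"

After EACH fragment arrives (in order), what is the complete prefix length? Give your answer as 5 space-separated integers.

Answer: 0 3 3 7 14

Derivation:
Fragment 1: offset=12 data="uM" -> buffer=????????????uM -> prefix_len=0
Fragment 2: offset=0 data="Nhs" -> buffer=Nhs?????????uM -> prefix_len=3
Fragment 3: offset=9 data="rUD" -> buffer=Nhs??????rUDuM -> prefix_len=3
Fragment 4: offset=3 data="PhQY" -> buffer=NhsPhQY??rUDuM -> prefix_len=7
Fragment 5: offset=7 data="uH" -> buffer=NhsPhQYuHrUDuM -> prefix_len=14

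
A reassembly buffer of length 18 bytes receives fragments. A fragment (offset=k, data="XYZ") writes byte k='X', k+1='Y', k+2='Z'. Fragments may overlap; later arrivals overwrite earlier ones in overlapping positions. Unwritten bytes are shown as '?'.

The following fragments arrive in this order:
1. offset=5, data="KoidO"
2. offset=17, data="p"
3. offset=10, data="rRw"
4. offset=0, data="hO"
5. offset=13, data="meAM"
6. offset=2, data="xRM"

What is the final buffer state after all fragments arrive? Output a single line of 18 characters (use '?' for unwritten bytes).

Answer: hOxRMKoidOrRwmeAMp

Derivation:
Fragment 1: offset=5 data="KoidO" -> buffer=?????KoidO????????
Fragment 2: offset=17 data="p" -> buffer=?????KoidO???????p
Fragment 3: offset=10 data="rRw" -> buffer=?????KoidOrRw????p
Fragment 4: offset=0 data="hO" -> buffer=hO???KoidOrRw????p
Fragment 5: offset=13 data="meAM" -> buffer=hO???KoidOrRwmeAMp
Fragment 6: offset=2 data="xRM" -> buffer=hOxRMKoidOrRwmeAMp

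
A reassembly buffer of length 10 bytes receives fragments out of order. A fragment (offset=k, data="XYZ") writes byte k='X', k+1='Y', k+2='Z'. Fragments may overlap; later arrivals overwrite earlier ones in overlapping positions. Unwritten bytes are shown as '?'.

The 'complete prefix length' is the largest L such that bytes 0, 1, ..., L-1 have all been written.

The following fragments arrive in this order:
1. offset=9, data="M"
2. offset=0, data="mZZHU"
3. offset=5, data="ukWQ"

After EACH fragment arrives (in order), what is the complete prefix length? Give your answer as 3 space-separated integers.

Answer: 0 5 10

Derivation:
Fragment 1: offset=9 data="M" -> buffer=?????????M -> prefix_len=0
Fragment 2: offset=0 data="mZZHU" -> buffer=mZZHU????M -> prefix_len=5
Fragment 3: offset=5 data="ukWQ" -> buffer=mZZHUukWQM -> prefix_len=10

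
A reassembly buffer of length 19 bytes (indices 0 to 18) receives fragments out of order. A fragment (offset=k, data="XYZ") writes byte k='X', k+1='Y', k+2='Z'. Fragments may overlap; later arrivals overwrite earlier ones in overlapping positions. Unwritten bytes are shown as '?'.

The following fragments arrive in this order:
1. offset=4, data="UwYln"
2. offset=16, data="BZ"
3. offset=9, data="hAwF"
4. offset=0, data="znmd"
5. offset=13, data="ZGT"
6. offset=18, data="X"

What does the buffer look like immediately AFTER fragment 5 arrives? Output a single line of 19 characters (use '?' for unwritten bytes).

Fragment 1: offset=4 data="UwYln" -> buffer=????UwYln??????????
Fragment 2: offset=16 data="BZ" -> buffer=????UwYln???????BZ?
Fragment 3: offset=9 data="hAwF" -> buffer=????UwYlnhAwF???BZ?
Fragment 4: offset=0 data="znmd" -> buffer=znmdUwYlnhAwF???BZ?
Fragment 5: offset=13 data="ZGT" -> buffer=znmdUwYlnhAwFZGTBZ?

Answer: znmdUwYlnhAwFZGTBZ?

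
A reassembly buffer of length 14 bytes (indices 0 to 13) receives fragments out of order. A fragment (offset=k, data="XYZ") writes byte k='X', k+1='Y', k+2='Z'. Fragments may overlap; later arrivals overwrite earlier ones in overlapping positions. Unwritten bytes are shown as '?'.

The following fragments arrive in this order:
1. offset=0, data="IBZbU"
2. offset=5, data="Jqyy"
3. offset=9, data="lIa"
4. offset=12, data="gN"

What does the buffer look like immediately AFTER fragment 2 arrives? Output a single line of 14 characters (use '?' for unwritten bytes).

Fragment 1: offset=0 data="IBZbU" -> buffer=IBZbU?????????
Fragment 2: offset=5 data="Jqyy" -> buffer=IBZbUJqyy?????

Answer: IBZbUJqyy?????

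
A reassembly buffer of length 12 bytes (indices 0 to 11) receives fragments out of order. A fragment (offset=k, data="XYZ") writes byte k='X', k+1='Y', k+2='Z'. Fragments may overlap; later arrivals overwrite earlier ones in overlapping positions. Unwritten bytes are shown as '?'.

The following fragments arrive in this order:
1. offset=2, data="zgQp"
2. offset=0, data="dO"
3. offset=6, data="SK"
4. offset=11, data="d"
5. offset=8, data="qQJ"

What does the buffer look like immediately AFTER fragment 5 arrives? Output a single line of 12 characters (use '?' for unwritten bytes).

Answer: dOzgQpSKqQJd

Derivation:
Fragment 1: offset=2 data="zgQp" -> buffer=??zgQp??????
Fragment 2: offset=0 data="dO" -> buffer=dOzgQp??????
Fragment 3: offset=6 data="SK" -> buffer=dOzgQpSK????
Fragment 4: offset=11 data="d" -> buffer=dOzgQpSK???d
Fragment 5: offset=8 data="qQJ" -> buffer=dOzgQpSKqQJd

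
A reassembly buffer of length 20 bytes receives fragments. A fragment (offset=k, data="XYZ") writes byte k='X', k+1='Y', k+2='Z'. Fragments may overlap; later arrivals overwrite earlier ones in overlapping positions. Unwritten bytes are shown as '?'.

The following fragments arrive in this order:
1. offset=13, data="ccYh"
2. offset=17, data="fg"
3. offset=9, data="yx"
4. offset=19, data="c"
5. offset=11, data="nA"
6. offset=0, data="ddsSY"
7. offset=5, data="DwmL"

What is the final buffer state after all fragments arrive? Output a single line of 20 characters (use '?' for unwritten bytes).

Answer: ddsSYDwmLyxnAccYhfgc

Derivation:
Fragment 1: offset=13 data="ccYh" -> buffer=?????????????ccYh???
Fragment 2: offset=17 data="fg" -> buffer=?????????????ccYhfg?
Fragment 3: offset=9 data="yx" -> buffer=?????????yx??ccYhfg?
Fragment 4: offset=19 data="c" -> buffer=?????????yx??ccYhfgc
Fragment 5: offset=11 data="nA" -> buffer=?????????yxnAccYhfgc
Fragment 6: offset=0 data="ddsSY" -> buffer=ddsSY????yxnAccYhfgc
Fragment 7: offset=5 data="DwmL" -> buffer=ddsSYDwmLyxnAccYhfgc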